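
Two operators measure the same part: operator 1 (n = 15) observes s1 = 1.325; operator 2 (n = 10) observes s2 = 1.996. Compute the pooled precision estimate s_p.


s_p = sqrt(((n1-1)*s1^2 + (n2-1)*s2^2) / (n1+n2-2))
numerator = (15-1)*1.325^2 + (10-1)*1.996^2 = 24.57875 + 35.856144 = 60.434894
denominator = 15 + 10 - 2 = 23
s_p^2 = 60.434894 / 23 = 2.6276041
s_p = sqrt(2.6276041) = 1.6210

1.6210


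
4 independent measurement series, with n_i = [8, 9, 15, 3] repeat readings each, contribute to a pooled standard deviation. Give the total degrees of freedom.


nu = sum_i (n_i - 1)
nu = ((8 - 1) + (9 - 1) + (15 - 1) + (3 - 1))
nu = 7 + 8 + 14 + 2
nu = 31

31


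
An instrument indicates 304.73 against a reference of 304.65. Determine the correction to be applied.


Correction = standard - reading
= 304.65 - 304.73
= -0.0800

-0.0800


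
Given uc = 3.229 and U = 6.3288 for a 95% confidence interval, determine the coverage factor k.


k = U / uc
k = 6.3288 / 3.229
k = 1.96

1.96


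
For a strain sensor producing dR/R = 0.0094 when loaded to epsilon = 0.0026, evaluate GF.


GF = (dR/R) / epsilon
= 0.0094 / 0.0026
= 3.6154

3.6154


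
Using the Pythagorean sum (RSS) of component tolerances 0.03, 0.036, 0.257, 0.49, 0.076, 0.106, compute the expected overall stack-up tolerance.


RSS = sqrt(0.03^2 + 0.036^2 + 0.257^2 + 0.49^2 + 0.076^2 + 0.106^2)
= sqrt(0.325357)
= 0.5704

0.5704


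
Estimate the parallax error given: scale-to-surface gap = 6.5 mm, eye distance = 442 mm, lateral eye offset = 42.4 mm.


error = h * offset / d
= 6.5 * 42.4 / 442
= 0.6235

0.6235


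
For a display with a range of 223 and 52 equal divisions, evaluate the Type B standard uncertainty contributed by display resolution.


resolution = range / divisions
resolution = 223 / 52 = 4.2884615
u_res = resolution / (2*sqrt(3))
u_res = 4.2884615 / 3.4641016
u_res = 1.2380

1.2380


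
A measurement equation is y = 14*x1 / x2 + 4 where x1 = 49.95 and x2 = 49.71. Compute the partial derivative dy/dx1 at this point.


y = 14*x1 / x2 + 4
dy/dx1 = 14/x2
Evaluate at x2 = 49.71: c1 = 14 / 49.71
c1 = 0.2816

0.2816


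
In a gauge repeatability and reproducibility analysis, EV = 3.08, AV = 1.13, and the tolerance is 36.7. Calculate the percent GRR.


GRR = sqrt(EV^2 + AV^2) = sqrt(3.08^2 + 1.13^2) = 3.2807469
%GRR = GRR / tol * 100 = 3.2807469 / 36.7 * 100
%GRR = 8.9394

8.9394


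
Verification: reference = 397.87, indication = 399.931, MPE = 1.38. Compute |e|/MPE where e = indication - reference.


e = indication - reference = 399.931 - 397.87 = 2.0610
|e| = 2.0610
ratio = |e| / MPE = 2.0610 / 1.38
ratio = 1.4935

1.4935


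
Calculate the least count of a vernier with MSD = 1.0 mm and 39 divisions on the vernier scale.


LC = MSD / n_div
= 1.0 / 39
= 0.0256

0.0256


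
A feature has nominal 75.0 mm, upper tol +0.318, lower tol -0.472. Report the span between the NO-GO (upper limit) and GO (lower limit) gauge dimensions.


GO = nominal - lower_tol (smallest hole = maximum material condition)
GO = 75.0 - 0.472 = 74.528
NO-GO = nominal + upper_tol (largest hole = least material condition)
NO-GO = 75.0 + 0.318 = 75.318
spread = NO-GO - GO = 75.318 - 74.528 = 0.7900

0.7900


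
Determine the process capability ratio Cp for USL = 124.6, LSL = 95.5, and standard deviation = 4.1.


Cp = (USL - LSL) / (6 * sigma)
= (124.6 - 95.5) / (6 * 4.1)
= 29.1000 / 24.6000
= 1.1829

1.1829


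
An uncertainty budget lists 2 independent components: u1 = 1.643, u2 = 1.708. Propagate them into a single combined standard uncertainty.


uc = sqrt(1.643^2 + 1.708^2)
uc = sqrt(5.616713)
uc = 2.3700

2.3700


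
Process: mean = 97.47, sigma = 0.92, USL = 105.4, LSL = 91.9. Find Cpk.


Cpu = (USL - mean) / (3*sigma) = (105.4 - 97.47) / (3*0.92) = 2.8732
Cpl = (mean - LSL) / (3*sigma) = (97.47 - 91.9) / (3*0.92) = 2.0181
Cpk = min(Cpu, Cpl) = 2.0181

2.0181


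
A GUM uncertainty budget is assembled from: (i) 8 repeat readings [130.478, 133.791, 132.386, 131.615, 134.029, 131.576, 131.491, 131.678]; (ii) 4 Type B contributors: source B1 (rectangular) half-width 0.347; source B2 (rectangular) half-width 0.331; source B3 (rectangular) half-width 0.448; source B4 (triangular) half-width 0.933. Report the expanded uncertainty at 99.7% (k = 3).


mean = (130.478 + 133.791 + 132.386 + 131.615 + 134.029 + 131.576 + 131.491 + 131.678) / 8 = 132.1305
s = sqrt(sum((x - mean)^2)/(n-1)) = 1.2156436
u_A = s / sqrt(n) = 1.2156436 / sqrt(8) = 0.42979492
u_B1 = 0.347 / sqrt(3) = 0.20034054
u_B2 = 0.331 / sqrt(3) = 0.19110294
u_B3 = 0.448 / sqrt(3) = 0.25865292
u_B4 = 0.933 / sqrt(6) = 0.38089566
uc = sqrt(0.42979492^2 + 0.20034054^2 + 0.19110294^2 + 0.25865292^2 + 0.38089566^2) = 0.68801394
U = k * uc = 3 * 0.68801394
U = 2.0640

2.0640


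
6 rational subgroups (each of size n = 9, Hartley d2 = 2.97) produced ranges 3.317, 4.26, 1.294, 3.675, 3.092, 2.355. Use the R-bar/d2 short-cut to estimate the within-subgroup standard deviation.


R_bar = (3.317 + 4.26 + 1.294 + 3.675 + 3.092 + 2.355) / 6
R_bar = 17.993 / 6 = 2.9988333
sigma_hat = R_bar / d2 = 2.9988333 / 2.97 = 1.0097

1.0097


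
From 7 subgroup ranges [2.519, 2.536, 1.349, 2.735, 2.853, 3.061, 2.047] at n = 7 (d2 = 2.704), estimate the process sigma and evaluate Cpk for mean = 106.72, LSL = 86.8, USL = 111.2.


R_bar = (2.519 + 2.536 + 1.349 + 2.735 + 2.853 + 3.061 + 2.047) / 7 = 2.4428571
sigma = R_bar / d2 = 2.4428571 / 2.704 = 0.90342348
Cp = (USL - LSL)/(6*sigma) = (111.2 - 86.8)/(6*0.90342348) = 4.5014
Cpu = (111.2 - 106.72)/(3*0.90342348) = 1.6530
Cpl = (106.72 - 86.8)/(3*0.90342348) = 7.3498
Cpk = min(Cpu, Cpl) = 1.6530

1.6530


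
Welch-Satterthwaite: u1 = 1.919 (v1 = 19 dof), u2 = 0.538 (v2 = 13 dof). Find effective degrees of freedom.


uc = sqrt(u1^2 + u2^2) = sqrt(1.919^2 + 0.538^2) = 1.992989
v_eff = uc^4 / (u1^4/v1 + u2^4/v2)
= 1.992989^4 / (1.919^4/19 + 0.538^4/13)
= 15.776825 / 0.72019474
v_eff = 21.9063

21.9063


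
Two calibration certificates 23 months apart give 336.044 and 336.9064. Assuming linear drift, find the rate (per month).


rate = (v2 - v1) / months
= (336.9064 - 336.044) / 23
= 0.8624 / 23
= 0.0375

0.0375


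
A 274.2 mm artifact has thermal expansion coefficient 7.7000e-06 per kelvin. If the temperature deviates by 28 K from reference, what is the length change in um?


dL = L * alpha * dT
= 274.2 * 7.7000e-06 * 28
= 0.0591175 mm
dL_um = 0.0591175 * 1000 = 59.1175 um

59.1175


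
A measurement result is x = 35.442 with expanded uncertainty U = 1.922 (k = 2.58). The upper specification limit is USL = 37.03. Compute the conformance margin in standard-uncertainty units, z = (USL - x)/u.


u = U / k = 1.922 / 2.58 = 0.74496124
margin = |USL - x| = |37.03 - 35.442| = 1.588
z = margin / u = 1.588 / 0.74496124
z = 2.1317

2.1317


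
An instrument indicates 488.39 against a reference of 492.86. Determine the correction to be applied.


Correction = standard - reading
= 492.86 - 488.39
= 4.4700

4.4700


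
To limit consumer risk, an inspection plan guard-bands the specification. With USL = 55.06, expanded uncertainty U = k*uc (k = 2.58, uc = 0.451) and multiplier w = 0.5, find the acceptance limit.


U = k * uc = 2.58 * 0.451 = 1.16358
guard band g = w * U = 0.5 * 1.16358 = 0.58179
AL = USL - g = 55.06 - 0.58179
AL = 54.4782

54.4782


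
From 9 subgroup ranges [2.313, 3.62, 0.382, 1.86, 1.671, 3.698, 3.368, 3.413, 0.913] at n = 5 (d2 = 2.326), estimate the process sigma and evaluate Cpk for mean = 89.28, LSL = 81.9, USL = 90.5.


R_bar = (2.313 + 3.62 + 0.382 + 1.86 + 1.671 + 3.698 + 3.368 + 3.413 + 0.913) / 9 = 2.3597778
sigma = R_bar / d2 = 2.3597778 / 2.326 = 1.0145218
Cp = (USL - LSL)/(6*sigma) = (90.5 - 81.9)/(6*1.0145218) = 1.4128
Cpu = (90.5 - 89.28)/(3*1.0145218) = 0.4008
Cpl = (89.28 - 81.9)/(3*1.0145218) = 2.4248
Cpk = min(Cpu, Cpl) = 0.4008

0.4008


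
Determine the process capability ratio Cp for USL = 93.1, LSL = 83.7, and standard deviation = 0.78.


Cp = (USL - LSL) / (6 * sigma)
= (93.1 - 83.7) / (6 * 0.78)
= 9.4000 / 4.6800
= 2.0085

2.0085


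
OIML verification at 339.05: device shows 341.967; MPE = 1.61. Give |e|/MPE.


e = indication - reference = 341.967 - 339.05 = 2.9170
|e| = 2.9170
ratio = |e| / MPE = 2.9170 / 1.61
ratio = 1.8118

1.8118


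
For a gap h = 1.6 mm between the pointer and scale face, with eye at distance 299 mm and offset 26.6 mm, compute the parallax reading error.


error = h * offset / d
= 1.6 * 26.6 / 299
= 0.1423

0.1423


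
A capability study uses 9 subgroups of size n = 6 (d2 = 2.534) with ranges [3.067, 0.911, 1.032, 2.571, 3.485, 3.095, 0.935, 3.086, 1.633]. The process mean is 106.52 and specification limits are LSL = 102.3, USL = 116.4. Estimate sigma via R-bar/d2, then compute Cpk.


R_bar = (3.067 + 0.911 + 1.032 + 2.571 + 3.485 + 3.095 + 0.935 + 3.086 + 1.633) / 9 = 2.2016667
sigma = R_bar / d2 = 2.2016667 / 2.534 = 0.86885032
Cp = (USL - LSL)/(6*sigma) = (116.4 - 102.3)/(6*0.86885032) = 2.7047
Cpu = (116.4 - 106.52)/(3*0.86885032) = 3.7904
Cpl = (106.52 - 102.3)/(3*0.86885032) = 1.6190
Cpk = min(Cpu, Cpl) = 1.6190

1.6190


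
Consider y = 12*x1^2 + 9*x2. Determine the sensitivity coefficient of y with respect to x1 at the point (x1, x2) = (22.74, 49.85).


y = 12*x1^2 + 9*x2
dy/dx1 = 2*12*x1
Evaluate at x1 = 22.74: c1 = 24 * 22.74
c1 = 545.7600

545.7600


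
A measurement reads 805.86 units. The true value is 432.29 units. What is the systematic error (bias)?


Systematic error = measured - true
= 805.86 - 432.29
= 373.5700

373.5700


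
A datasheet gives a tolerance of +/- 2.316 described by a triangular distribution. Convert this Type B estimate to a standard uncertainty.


u_B = half_width / sqrt(6)
u_B = 2.316 / 2.4494897
u_B = 0.9455

0.9455


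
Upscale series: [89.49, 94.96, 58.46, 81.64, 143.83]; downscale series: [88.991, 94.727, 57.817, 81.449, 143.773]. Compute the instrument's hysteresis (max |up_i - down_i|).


|89.49 - 88.991| = 0.4990
|94.96 - 94.727| = 0.2330
|58.46 - 57.817| = 0.6430
|81.64 - 81.449| = 0.1910
|143.83 - 143.773| = 0.0570
hysteresis = max(diffs) = 0.6430

0.6430


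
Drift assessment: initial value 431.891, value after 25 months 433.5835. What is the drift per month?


rate = (v2 - v1) / months
= (433.5835 - 431.891) / 25
= 1.6925 / 25
= 0.0677

0.0677


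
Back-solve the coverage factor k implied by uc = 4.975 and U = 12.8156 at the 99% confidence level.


k = U / uc
k = 12.8156 / 4.975
k = 2.576

2.576


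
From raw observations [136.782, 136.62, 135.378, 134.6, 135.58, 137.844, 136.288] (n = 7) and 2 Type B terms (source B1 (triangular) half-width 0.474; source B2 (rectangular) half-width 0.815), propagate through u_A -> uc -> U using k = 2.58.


mean = (136.782 + 136.62 + 135.378 + 134.6 + 135.58 + 137.844 + 136.288) / 7 = 136.156
s = sqrt(sum((x - mean)^2)/(n-1)) = 1.0670939
u_A = s / sqrt(n) = 1.0670939 / sqrt(7) = 0.40332358
u_B1 = 0.474 / sqrt(6) = 0.19350969
u_B2 = 0.815 / sqrt(3) = 0.47054047
uc = sqrt(0.40332358^2 + 0.19350969^2 + 0.47054047^2) = 0.64924898
U = k * uc = 2.58 * 0.64924898
U = 1.6751

1.6751


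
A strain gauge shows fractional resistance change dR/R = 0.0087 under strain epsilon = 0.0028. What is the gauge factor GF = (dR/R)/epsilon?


GF = (dR/R) / epsilon
= 0.0087 / 0.0028
= 3.1071

3.1071


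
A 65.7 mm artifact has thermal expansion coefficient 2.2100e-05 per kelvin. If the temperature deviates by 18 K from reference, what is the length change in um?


dL = L * alpha * dT
= 65.7 * 2.2100e-05 * 18
= 0.0261355 mm
dL_um = 0.0261355 * 1000 = 26.1355 um

26.1355


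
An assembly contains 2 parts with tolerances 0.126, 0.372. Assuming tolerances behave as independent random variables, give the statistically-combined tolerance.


RSS = sqrt(0.126^2 + 0.372^2)
= sqrt(0.15426)
= 0.3928

0.3928


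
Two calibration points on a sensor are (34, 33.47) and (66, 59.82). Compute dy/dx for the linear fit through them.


slope = (y2 - y1) / (x2 - x1)
= (59.82 - 33.47) / (66 - 34)
= 26.3500 / 32
= 0.8234

0.8234


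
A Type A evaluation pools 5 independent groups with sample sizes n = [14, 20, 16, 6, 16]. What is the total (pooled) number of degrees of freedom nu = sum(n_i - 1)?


nu = sum_i (n_i - 1)
nu = ((14 - 1) + (20 - 1) + (16 - 1) + (6 - 1) + (16 - 1))
nu = 13 + 19 + 15 + 5 + 15
nu = 67

67


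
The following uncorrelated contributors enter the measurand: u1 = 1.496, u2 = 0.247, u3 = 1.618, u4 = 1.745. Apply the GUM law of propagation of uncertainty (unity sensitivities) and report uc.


uc = sqrt(1.496^2 + 0.247^2 + 1.618^2 + 1.745^2)
uc = sqrt(7.961974)
uc = 2.8217

2.8217


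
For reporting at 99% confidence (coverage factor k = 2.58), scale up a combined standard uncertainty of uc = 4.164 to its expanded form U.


U = k * uc
U = 2.58 * 4.164
U = 10.7431

10.7431


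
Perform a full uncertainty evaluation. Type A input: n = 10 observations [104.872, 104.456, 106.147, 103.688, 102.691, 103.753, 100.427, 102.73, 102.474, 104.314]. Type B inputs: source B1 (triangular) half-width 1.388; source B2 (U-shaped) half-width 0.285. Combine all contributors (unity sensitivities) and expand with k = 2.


mean = (104.872 + 104.456 + 106.147 + 103.688 + 102.691 + 103.753 + 100.427 + 102.73 + 102.474 + 104.314) / 10 = 103.5552
s = sqrt(sum((x - mean)^2)/(n-1)) = 1.5733119
u_A = s / sqrt(n) = 1.5733119 / sqrt(10) = 0.49752491
u_B1 = 1.388 / sqrt(6) = 0.56664863
u_B2 = 0.285 / sqrt(2) = 0.20152543
uc = sqrt(0.49752491^2 + 0.56664863^2 + 0.20152543^2) = 0.78053456
U = k * uc = 2 * 0.78053456
U = 1.5611

1.5611


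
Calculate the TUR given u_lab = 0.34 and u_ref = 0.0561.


TUR = u_lab / u_ref
= 0.34 / 0.0561
= 6.0606

6.0606


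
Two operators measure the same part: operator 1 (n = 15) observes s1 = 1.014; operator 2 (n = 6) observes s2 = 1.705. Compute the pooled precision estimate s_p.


s_p = sqrt(((n1-1)*s1^2 + (n2-1)*s2^2) / (n1+n2-2))
numerator = (15-1)*1.014^2 + (6-1)*1.705^2 = 14.394744 + 14.535125 = 28.929869
denominator = 15 + 6 - 2 = 19
s_p^2 = 28.929869 / 19 = 1.5226247
s_p = sqrt(1.5226247) = 1.2339

1.2339


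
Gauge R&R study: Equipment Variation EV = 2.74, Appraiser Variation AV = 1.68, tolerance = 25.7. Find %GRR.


GRR = sqrt(EV^2 + AV^2) = sqrt(2.74^2 + 1.68^2) = 3.2140317
%GRR = GRR / tol * 100 = 3.2140317 / 25.7 * 100
%GRR = 12.5060

12.5060


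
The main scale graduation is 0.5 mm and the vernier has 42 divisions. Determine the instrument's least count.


LC = MSD / n_div
= 0.5 / 42
= 0.0119

0.0119


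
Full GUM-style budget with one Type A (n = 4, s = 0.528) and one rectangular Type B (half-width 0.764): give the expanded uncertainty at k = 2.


u_A = s / sqrt(n) = 0.528 / sqrt(4) = 0.264
u_B = half_width / sqrt(3) = 0.764 / sqrt(3) = 0.44109561
uc = sqrt(u_A^2 + u_B^2) = sqrt(0.264^2 + 0.44109561^2) = 0.51406355
U = k * uc = 2 * 0.51406355
U = 1.0281

1.0281


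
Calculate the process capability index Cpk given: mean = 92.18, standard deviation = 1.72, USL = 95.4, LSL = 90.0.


Cpu = (USL - mean) / (3*sigma) = (95.4 - 92.18) / (3*1.72) = 0.6240
Cpl = (mean - LSL) / (3*sigma) = (92.18 - 90.0) / (3*1.72) = 0.4225
Cpk = min(Cpu, Cpl) = 0.4225

0.4225


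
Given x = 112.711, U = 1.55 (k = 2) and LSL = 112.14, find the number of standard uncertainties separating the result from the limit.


u = U / k = 1.55 / 2 = 0.775
margin = |LSL - x| = |112.14 - 112.711| = 0.571
z = margin / u = 0.571 / 0.775
z = 0.7368

0.7368


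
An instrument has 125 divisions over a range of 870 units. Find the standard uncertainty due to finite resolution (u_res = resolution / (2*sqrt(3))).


resolution = range / divisions
resolution = 870 / 125 = 6.96
u_res = resolution / (2*sqrt(3))
u_res = 6.96 / 3.4641016
u_res = 2.0092

2.0092


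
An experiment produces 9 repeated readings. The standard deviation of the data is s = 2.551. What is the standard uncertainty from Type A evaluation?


u_A = s / sqrt(n)
u_A = 2.551 / sqrt(9)
u_A = 2.551 / 3
u_A = 0.8503

0.8503


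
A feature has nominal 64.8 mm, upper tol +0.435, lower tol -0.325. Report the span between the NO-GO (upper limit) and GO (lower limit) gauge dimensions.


GO = nominal - lower_tol (smallest hole = maximum material condition)
GO = 64.8 - 0.325 = 64.475
NO-GO = nominal + upper_tol (largest hole = least material condition)
NO-GO = 64.8 + 0.435 = 65.235
spread = NO-GO - GO = 65.235 - 64.475 = 0.7600

0.7600


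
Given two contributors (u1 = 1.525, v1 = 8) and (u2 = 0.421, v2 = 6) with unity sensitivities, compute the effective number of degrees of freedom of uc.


uc = sqrt(u1^2 + u2^2) = sqrt(1.525^2 + 0.421^2) = 1.5820449
v_eff = uc^4 / (u1^4/v1 + u2^4/v2)
= 1.5820449^4 / (1.525^4/8 + 0.421^4/6)
= 6.2643385 / 0.68130218
v_eff = 9.1947

9.1947


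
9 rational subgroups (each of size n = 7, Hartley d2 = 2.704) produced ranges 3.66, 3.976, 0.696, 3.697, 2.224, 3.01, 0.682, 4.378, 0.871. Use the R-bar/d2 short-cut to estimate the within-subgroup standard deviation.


R_bar = (3.66 + 3.976 + 0.696 + 3.697 + 2.224 + 3.01 + 0.682 + 4.378 + 0.871) / 9
R_bar = 23.194 / 9 = 2.5771111
sigma_hat = R_bar / d2 = 2.5771111 / 2.704 = 0.9531

0.9531


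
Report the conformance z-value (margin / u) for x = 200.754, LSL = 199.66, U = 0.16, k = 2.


u = U / k = 0.16 / 2 = 0.08
margin = |LSL - x| = |199.66 - 200.754| = 1.094
z = margin / u = 1.094 / 0.08
z = 13.6750

13.6750


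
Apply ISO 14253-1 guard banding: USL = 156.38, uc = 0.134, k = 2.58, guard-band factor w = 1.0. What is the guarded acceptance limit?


U = k * uc = 2.58 * 0.134 = 0.34572
guard band g = w * U = 1.0 * 0.34572 = 0.34572
AL = USL - g = 156.38 - 0.34572
AL = 156.0343

156.0343


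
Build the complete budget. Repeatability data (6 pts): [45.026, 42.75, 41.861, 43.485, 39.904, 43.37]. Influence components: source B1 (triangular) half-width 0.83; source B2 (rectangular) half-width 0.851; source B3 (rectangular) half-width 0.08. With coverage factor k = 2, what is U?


mean = (45.026 + 42.75 + 41.861 + 43.485 + 39.904 + 43.37) / 6 = 42.73266667
s = sqrt(sum((x - mean)^2)/(n-1)) = 1.7316487
u_A = s / sqrt(n) = 1.7316487 / sqrt(6) = 0.70694262
u_B1 = 0.83 / sqrt(6) = 0.33884608
u_B2 = 0.851 / sqrt(3) = 0.49132508
u_B3 = 0.08 / sqrt(3) = 0.046188022
uc = sqrt(0.70694262^2 + 0.33884608^2 + 0.49132508^2 + 0.046188022^2) = 0.9263467
U = k * uc = 2 * 0.9263467
U = 1.8527

1.8527


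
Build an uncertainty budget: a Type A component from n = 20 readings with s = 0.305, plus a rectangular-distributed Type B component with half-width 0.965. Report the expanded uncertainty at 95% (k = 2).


u_A = s / sqrt(n) = 0.305 / sqrt(20) = 0.068200073
u_B = half_width / sqrt(3) = 0.965 / sqrt(3) = 0.55714301
uc = sqrt(u_A^2 + u_B^2) = sqrt(0.068200073^2 + 0.55714301^2) = 0.56130169
U = k * uc = 2 * 0.56130169
U = 1.1226

1.1226


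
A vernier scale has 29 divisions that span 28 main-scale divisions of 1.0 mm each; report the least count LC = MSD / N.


LC = MSD / n_div
= 1.0 / 29
= 0.0345

0.0345


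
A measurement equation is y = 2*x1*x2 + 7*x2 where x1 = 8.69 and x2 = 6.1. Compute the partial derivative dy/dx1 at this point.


y = 2*x1*x2 + 7*x2
dy/dx1 = 2*x2
Evaluate at x2 = 6.1: c1 = 2 * 6.1
c1 = 12.2000

12.2000


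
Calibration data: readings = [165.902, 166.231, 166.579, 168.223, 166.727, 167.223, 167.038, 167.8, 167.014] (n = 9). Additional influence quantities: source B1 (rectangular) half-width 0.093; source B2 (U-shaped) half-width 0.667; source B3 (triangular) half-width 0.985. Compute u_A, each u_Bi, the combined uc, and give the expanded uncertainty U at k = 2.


mean = (165.902 + 166.231 + 166.579 + 168.223 + 166.727 + 167.223 + 167.038 + 167.8 + 167.014) / 9 = 166.9707778
s = sqrt(sum((x - mean)^2)/(n-1)) = 0.72699274
u_A = s / sqrt(n) = 0.72699274 / sqrt(9) = 0.24233091
u_B1 = 0.093 / sqrt(3) = 0.053693575
u_B2 = 0.667 / sqrt(2) = 0.47164022
u_B3 = 0.985 / sqrt(6) = 0.40212457
uc = sqrt(0.24233091^2 + 0.053693575^2 + 0.47164022^2 + 0.40212457^2) = 0.66764956
U = k * uc = 2 * 0.66764956
U = 1.3353

1.3353


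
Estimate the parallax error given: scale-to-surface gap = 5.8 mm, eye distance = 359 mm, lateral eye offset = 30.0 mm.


error = h * offset / d
= 5.8 * 30.0 / 359
= 0.4847

0.4847


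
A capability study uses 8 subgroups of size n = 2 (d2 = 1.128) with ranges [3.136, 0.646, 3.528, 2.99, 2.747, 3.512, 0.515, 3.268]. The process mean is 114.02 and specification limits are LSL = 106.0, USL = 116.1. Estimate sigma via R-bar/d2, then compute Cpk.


R_bar = (3.136 + 0.646 + 3.528 + 2.99 + 2.747 + 3.512 + 0.515 + 3.268) / 8 = 2.54275
sigma = R_bar / d2 = 2.54275 / 1.128 = 2.254211
Cp = (USL - LSL)/(6*sigma) = (116.1 - 106.0)/(6*2.254211) = 0.7468
Cpu = (116.1 - 114.02)/(3*2.254211) = 0.3076
Cpl = (114.02 - 106.0)/(3*2.254211) = 1.1859
Cpk = min(Cpu, Cpl) = 0.3076

0.3076


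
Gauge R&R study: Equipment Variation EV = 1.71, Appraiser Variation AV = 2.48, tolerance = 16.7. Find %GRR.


GRR = sqrt(EV^2 + AV^2) = sqrt(1.71^2 + 2.48^2) = 3.0123911
%GRR = GRR / tol * 100 = 3.0123911 / 16.7 * 100
%GRR = 18.0383

18.0383


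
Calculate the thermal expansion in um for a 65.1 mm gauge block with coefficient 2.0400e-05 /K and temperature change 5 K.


dL = L * alpha * dT
= 65.1 * 2.0400e-05 * 5
= 0.0066402 mm
dL_um = 0.0066402 * 1000 = 6.6402 um

6.6402


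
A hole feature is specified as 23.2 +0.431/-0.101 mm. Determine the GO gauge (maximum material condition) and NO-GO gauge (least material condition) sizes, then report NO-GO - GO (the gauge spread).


GO = nominal - lower_tol (smallest hole = maximum material condition)
GO = 23.2 - 0.101 = 23.099
NO-GO = nominal + upper_tol (largest hole = least material condition)
NO-GO = 23.2 + 0.431 = 23.631
spread = NO-GO - GO = 23.631 - 23.099 = 0.5320

0.5320


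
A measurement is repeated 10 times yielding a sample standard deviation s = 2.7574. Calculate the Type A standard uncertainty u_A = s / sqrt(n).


u_A = s / sqrt(n)
u_A = 2.7574 / sqrt(10)
u_A = 2.7574 / 3.1622777
u_A = 0.8720

0.8720


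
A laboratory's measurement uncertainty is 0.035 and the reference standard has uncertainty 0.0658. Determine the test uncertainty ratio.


TUR = u_lab / u_ref
= 0.035 / 0.0658
= 0.5319

0.5319


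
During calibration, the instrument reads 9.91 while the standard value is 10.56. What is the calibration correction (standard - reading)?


Correction = standard - reading
= 10.56 - 9.91
= 0.6500

0.6500


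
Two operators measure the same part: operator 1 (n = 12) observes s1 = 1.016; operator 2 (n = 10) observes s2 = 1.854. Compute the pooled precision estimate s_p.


s_p = sqrt(((n1-1)*s1^2 + (n2-1)*s2^2) / (n1+n2-2))
numerator = (12-1)*1.016^2 + (10-1)*1.854^2 = 11.354816 + 30.935844 = 42.29066
denominator = 12 + 10 - 2 = 20
s_p^2 = 42.29066 / 20 = 2.114533
s_p = sqrt(2.114533) = 1.4541

1.4541


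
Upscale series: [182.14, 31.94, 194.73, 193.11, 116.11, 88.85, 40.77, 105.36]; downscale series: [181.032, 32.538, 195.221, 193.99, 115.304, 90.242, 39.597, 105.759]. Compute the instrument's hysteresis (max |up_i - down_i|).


|182.14 - 181.032| = 1.1080
|31.94 - 32.538| = 0.5980
|194.73 - 195.221| = 0.4910
|193.11 - 193.99| = 0.8800
|116.11 - 115.304| = 0.8060
|88.85 - 90.242| = 1.3920
|40.77 - 39.597| = 1.1730
|105.36 - 105.759| = 0.3990
hysteresis = max(diffs) = 1.3920

1.3920


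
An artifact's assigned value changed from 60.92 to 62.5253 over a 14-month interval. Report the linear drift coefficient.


rate = (v2 - v1) / months
= (62.5253 - 60.92) / 14
= 1.6053 / 14
= 0.1147

0.1147


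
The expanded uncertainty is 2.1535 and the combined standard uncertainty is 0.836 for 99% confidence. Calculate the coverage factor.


k = U / uc
k = 2.1535 / 0.836
k = 2.576

2.576


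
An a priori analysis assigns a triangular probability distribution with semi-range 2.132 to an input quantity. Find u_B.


u_B = half_width / sqrt(6)
u_B = 2.132 / 2.4494897
u_B = 0.8704

0.8704


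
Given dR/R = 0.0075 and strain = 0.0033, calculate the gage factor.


GF = (dR/R) / epsilon
= 0.0075 / 0.0033
= 2.2727

2.2727


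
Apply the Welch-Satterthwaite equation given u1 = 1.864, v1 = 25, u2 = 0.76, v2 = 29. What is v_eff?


uc = sqrt(u1^2 + u2^2) = sqrt(1.864^2 + 0.76^2) = 2.0129819
v_eff = uc^4 / (u1^4/v1 + u2^4/v2)
= 2.0129819^4 / (1.864^4/25 + 0.76^4/29)
= 16.419483 / 0.4943891
v_eff = 33.2117

33.2117


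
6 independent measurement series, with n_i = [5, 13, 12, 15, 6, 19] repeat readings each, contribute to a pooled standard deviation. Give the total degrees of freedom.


nu = sum_i (n_i - 1)
nu = ((5 - 1) + (13 - 1) + (12 - 1) + (15 - 1) + (6 - 1) + (19 - 1))
nu = 4 + 12 + 11 + 14 + 5 + 18
nu = 64

64


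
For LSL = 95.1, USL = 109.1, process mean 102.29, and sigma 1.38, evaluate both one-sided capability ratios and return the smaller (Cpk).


Cpu = (USL - mean) / (3*sigma) = (109.1 - 102.29) / (3*1.38) = 1.6449
Cpl = (mean - LSL) / (3*sigma) = (102.29 - 95.1) / (3*1.38) = 1.7367
Cpk = min(Cpu, Cpl) = 1.6449

1.6449


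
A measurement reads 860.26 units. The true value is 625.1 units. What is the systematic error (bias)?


Systematic error = measured - true
= 860.26 - 625.1
= 235.1600

235.1600


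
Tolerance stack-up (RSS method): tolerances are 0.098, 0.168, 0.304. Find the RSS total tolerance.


RSS = sqrt(0.098^2 + 0.168^2 + 0.304^2)
= sqrt(0.130244)
= 0.3609

0.3609


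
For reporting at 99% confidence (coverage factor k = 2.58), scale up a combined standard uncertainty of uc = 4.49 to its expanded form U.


U = k * uc
U = 2.58 * 4.49
U = 11.5842

11.5842


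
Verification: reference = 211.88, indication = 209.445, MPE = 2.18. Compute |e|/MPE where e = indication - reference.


e = indication - reference = 209.445 - 211.88 = -2.4350
|e| = 2.4350
ratio = |e| / MPE = 2.4350 / 2.18
ratio = 1.1170

1.1170


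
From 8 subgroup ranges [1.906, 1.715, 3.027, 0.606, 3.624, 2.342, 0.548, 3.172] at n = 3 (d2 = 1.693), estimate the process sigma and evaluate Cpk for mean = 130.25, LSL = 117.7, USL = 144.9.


R_bar = (1.906 + 1.715 + 3.027 + 0.606 + 3.624 + 2.342 + 0.548 + 3.172) / 8 = 2.1175
sigma = R_bar / d2 = 2.1175 / 1.693 = 1.2507383
Cp = (USL - LSL)/(6*sigma) = (144.9 - 117.7)/(6*1.2507383) = 3.6245
Cpu = (144.9 - 130.25)/(3*1.2507383) = 3.9044
Cpl = (130.25 - 117.7)/(3*1.2507383) = 3.3447
Cpk = min(Cpu, Cpl) = 3.3447

3.3447


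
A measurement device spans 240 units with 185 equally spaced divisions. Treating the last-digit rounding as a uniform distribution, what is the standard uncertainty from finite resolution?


resolution = range / divisions
resolution = 240 / 185 = 1.2972973
u_res = resolution / (2*sqrt(3))
u_res = 1.2972973 / 3.4641016
u_res = 0.3745

0.3745


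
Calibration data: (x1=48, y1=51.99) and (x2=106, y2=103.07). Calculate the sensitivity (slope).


slope = (y2 - y1) / (x2 - x1)
= (103.07 - 51.99) / (106 - 48)
= 51.0800 / 58
= 0.8807

0.8807


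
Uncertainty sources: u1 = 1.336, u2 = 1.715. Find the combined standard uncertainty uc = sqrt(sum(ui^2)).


uc = sqrt(1.336^2 + 1.715^2)
uc = sqrt(4.726121)
uc = 2.1740

2.1740


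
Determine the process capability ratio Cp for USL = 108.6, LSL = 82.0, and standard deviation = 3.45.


Cp = (USL - LSL) / (6 * sigma)
= (108.6 - 82.0) / (6 * 3.45)
= 26.6000 / 20.7000
= 1.2850

1.2850


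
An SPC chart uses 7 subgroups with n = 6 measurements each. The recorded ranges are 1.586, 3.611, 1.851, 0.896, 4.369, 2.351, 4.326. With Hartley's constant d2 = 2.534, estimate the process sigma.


R_bar = (1.586 + 3.611 + 1.851 + 0.896 + 4.369 + 2.351 + 4.326) / 7
R_bar = 18.99 / 7 = 2.7128571
sigma_hat = R_bar / d2 = 2.7128571 / 2.534 = 1.0706

1.0706


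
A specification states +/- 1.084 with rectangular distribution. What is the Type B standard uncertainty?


u_B = half_width / sqrt(3)
u_B = 1.084 / 1.7320508
u_B = 0.6258

0.6258


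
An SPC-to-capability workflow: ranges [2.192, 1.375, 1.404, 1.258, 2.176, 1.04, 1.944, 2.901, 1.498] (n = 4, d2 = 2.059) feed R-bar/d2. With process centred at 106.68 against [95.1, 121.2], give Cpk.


R_bar = (2.192 + 1.375 + 1.404 + 1.258 + 2.176 + 1.04 + 1.944 + 2.901 + 1.498) / 9 = 1.7542222
sigma = R_bar / d2 = 1.7542222 / 2.059 = 0.85197776
Cp = (USL - LSL)/(6*sigma) = (121.2 - 95.1)/(6*0.85197776) = 5.1058
Cpu = (121.2 - 106.68)/(3*0.85197776) = 5.6809
Cpl = (106.68 - 95.1)/(3*0.85197776) = 4.5306
Cpk = min(Cpu, Cpl) = 4.5306

4.5306


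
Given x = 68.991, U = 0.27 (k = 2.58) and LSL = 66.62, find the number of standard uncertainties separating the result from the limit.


u = U / k = 0.27 / 2.58 = 0.10465116
margin = |LSL - x| = |66.62 - 68.991| = 2.371
z = margin / u = 2.371 / 0.10465116
z = 22.6562

22.6562


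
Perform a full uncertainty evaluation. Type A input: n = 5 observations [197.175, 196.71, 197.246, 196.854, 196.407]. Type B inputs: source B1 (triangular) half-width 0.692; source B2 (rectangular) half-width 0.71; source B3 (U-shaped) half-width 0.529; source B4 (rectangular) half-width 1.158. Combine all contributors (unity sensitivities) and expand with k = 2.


mean = (197.175 + 196.71 + 197.246 + 196.854 + 196.407) / 5 = 196.8784
s = sqrt(sum((x - mean)^2)/(n-1)) = 0.34433748
u_A = s / sqrt(n) = 0.34433748 / sqrt(5) = 0.1539924
u_B1 = 0.692 / sqrt(6) = 0.28250782
u_B2 = 0.71 / sqrt(3) = 0.40991869
u_B3 = 0.529 / sqrt(2) = 0.37405949
u_B4 = 1.158 / sqrt(3) = 0.66857161
uc = sqrt(0.1539924^2 + 0.28250782^2 + 0.40991869^2 + 0.37405949^2 + 0.66857161^2) = 0.92653449
U = k * uc = 2 * 0.92653449
U = 1.8531

1.8531


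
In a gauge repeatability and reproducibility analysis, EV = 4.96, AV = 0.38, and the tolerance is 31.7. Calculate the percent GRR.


GRR = sqrt(EV^2 + AV^2) = sqrt(4.96^2 + 0.38^2) = 4.9745352
%GRR = GRR / tol * 100 = 4.9745352 / 31.7 * 100
%GRR = 15.6925

15.6925


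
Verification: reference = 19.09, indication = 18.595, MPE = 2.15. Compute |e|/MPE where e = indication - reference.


e = indication - reference = 18.595 - 19.09 = -0.4950
|e| = 0.4950
ratio = |e| / MPE = 0.4950 / 2.15
ratio = 0.2302

0.2302


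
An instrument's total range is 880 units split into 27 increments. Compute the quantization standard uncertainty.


resolution = range / divisions
resolution = 880 / 27 = 32.592593
u_res = resolution / (2*sqrt(3))
u_res = 32.592593 / 3.4641016
u_res = 9.4087

9.4087


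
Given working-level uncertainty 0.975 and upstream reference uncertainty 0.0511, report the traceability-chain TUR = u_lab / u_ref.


TUR = u_lab / u_ref
= 0.975 / 0.0511
= 19.0802

19.0802


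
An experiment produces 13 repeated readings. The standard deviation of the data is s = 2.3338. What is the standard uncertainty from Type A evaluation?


u_A = s / sqrt(n)
u_A = 2.3338 / sqrt(13)
u_A = 2.3338 / 3.6055513
u_A = 0.6473

0.6473


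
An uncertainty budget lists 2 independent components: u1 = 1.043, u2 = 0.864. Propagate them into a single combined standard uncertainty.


uc = sqrt(1.043^2 + 0.864^2)
uc = sqrt(1.834345)
uc = 1.3544

1.3544


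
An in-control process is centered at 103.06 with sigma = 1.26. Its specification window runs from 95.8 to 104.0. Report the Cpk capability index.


Cpu = (USL - mean) / (3*sigma) = (104.0 - 103.06) / (3*1.26) = 0.2487
Cpl = (mean - LSL) / (3*sigma) = (103.06 - 95.8) / (3*1.26) = 1.9206
Cpk = min(Cpu, Cpl) = 0.2487

0.2487


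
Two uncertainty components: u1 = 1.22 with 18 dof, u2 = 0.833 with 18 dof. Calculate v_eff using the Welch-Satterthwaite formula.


uc = sqrt(u1^2 + u2^2) = sqrt(1.22^2 + 0.833^2) = 1.4772573
v_eff = uc^4 / (u1^4/v1 + u2^4/v2)
= 1.4772573^4 / (1.22^4/18 + 0.833^4/18)
= 4.7623858 / 0.14982314
v_eff = 31.7867

31.7867


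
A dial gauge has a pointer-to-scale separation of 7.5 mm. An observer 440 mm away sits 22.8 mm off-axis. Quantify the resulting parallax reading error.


error = h * offset / d
= 7.5 * 22.8 / 440
= 0.3886

0.3886


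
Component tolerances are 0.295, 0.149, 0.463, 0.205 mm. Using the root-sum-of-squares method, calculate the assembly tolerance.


RSS = sqrt(0.295^2 + 0.149^2 + 0.463^2 + 0.205^2)
= sqrt(0.36562)
= 0.6047

0.6047


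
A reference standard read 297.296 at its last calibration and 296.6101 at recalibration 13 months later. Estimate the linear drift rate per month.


rate = (v2 - v1) / months
= (296.6101 - 297.296) / 13
= -0.6859 / 13
= -0.0528

-0.0528


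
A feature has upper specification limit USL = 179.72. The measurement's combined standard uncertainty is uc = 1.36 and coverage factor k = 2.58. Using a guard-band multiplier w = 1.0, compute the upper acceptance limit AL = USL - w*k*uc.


U = k * uc = 2.58 * 1.36 = 3.5088
guard band g = w * U = 1.0 * 3.5088 = 3.5088
AL = USL - g = 179.72 - 3.5088
AL = 176.2112

176.2112


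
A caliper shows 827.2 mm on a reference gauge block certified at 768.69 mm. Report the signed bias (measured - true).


Systematic error = measured - true
= 827.2 - 768.69
= 58.5100

58.5100


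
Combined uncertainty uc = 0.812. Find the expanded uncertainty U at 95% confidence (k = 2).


U = k * uc
U = 2 * 0.812
U = 1.6240

1.6240


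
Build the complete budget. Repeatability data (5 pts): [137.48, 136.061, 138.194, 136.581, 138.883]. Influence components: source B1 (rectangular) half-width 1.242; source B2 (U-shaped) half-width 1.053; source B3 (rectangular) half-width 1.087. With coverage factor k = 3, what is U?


mean = (137.48 + 136.061 + 138.194 + 136.581 + 138.883) / 5 = 137.4398
s = sqrt(sum((x - mean)^2)/(n-1)) = 1.1502051
u_A = s / sqrt(n) = 1.1502051 / sqrt(5) = 0.51438736
u_B1 = 1.242 / sqrt(3) = 0.71706903
u_B2 = 1.053 / sqrt(2) = 0.74458344
u_B3 = 1.087 / sqrt(3) = 0.62757974
uc = sqrt(0.51438736^2 + 0.71706903^2 + 0.74458344^2 + 0.62757974^2) = 1.3141701
U = k * uc = 3 * 1.3141701
U = 3.9425

3.9425


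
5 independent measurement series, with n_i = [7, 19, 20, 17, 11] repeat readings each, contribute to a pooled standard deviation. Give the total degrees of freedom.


nu = sum_i (n_i - 1)
nu = ((7 - 1) + (19 - 1) + (20 - 1) + (17 - 1) + (11 - 1))
nu = 6 + 18 + 19 + 16 + 10
nu = 69

69


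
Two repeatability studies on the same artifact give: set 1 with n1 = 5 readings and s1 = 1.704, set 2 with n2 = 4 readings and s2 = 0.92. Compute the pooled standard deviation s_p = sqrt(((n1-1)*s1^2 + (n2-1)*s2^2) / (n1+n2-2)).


s_p = sqrt(((n1-1)*s1^2 + (n2-1)*s2^2) / (n1+n2-2))
numerator = (5-1)*1.704^2 + (4-1)*0.92^2 = 11.614464 + 2.5392 = 14.153664
denominator = 5 + 4 - 2 = 7
s_p^2 = 14.153664 / 7 = 2.021952
s_p = sqrt(2.021952) = 1.4220

1.4220


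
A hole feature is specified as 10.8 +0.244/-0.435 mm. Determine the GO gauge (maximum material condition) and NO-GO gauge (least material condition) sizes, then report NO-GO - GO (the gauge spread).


GO = nominal - lower_tol (smallest hole = maximum material condition)
GO = 10.8 - 0.435 = 10.365
NO-GO = nominal + upper_tol (largest hole = least material condition)
NO-GO = 10.8 + 0.244 = 11.044
spread = NO-GO - GO = 11.044 - 10.365 = 0.6790

0.6790


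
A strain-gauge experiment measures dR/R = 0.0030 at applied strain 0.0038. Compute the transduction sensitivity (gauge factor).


GF = (dR/R) / epsilon
= 0.0030 / 0.0038
= 0.7895

0.7895


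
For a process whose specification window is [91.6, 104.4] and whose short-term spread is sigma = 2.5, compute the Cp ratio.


Cp = (USL - LSL) / (6 * sigma)
= (104.4 - 91.6) / (6 * 2.5)
= 12.8000 / 15.0000
= 0.8533

0.8533


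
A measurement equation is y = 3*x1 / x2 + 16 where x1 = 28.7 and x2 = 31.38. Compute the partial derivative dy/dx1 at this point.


y = 3*x1 / x2 + 16
dy/dx1 = 3/x2
Evaluate at x2 = 31.38: c1 = 3 / 31.38
c1 = 0.0956

0.0956


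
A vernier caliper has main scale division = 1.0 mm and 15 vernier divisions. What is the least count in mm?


LC = MSD / n_div
= 1.0 / 15
= 0.0667

0.0667


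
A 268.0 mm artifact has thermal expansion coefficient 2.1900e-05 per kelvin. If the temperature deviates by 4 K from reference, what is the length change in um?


dL = L * alpha * dT
= 268.0 * 2.1900e-05 * 4
= 0.0234768 mm
dL_um = 0.0234768 * 1000 = 23.4768 um

23.4768


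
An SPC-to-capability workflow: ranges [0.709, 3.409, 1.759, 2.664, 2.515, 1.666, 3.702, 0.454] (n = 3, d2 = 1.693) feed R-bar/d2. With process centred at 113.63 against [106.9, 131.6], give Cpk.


R_bar = (0.709 + 3.409 + 1.759 + 2.664 + 2.515 + 1.666 + 3.702 + 0.454) / 8 = 2.10975
sigma = R_bar / d2 = 2.10975 / 1.693 = 1.2461607
Cp = (USL - LSL)/(6*sigma) = (131.6 - 106.9)/(6*1.2461607) = 3.3035
Cpu = (131.6 - 113.63)/(3*1.2461607) = 4.8068
Cpl = (113.63 - 106.9)/(3*1.2461607) = 1.8002
Cpk = min(Cpu, Cpl) = 1.8002

1.8002


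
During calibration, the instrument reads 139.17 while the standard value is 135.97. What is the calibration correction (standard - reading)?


Correction = standard - reading
= 135.97 - 139.17
= -3.2000

-3.2000


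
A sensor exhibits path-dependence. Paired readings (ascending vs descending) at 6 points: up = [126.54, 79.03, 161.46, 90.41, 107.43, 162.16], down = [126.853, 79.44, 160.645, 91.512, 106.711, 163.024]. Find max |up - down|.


|126.54 - 126.853| = 0.3130
|79.03 - 79.44| = 0.4100
|161.46 - 160.645| = 0.8150
|90.41 - 91.512| = 1.1020
|107.43 - 106.711| = 0.7190
|162.16 - 163.024| = 0.8640
hysteresis = max(diffs) = 1.1020

1.1020


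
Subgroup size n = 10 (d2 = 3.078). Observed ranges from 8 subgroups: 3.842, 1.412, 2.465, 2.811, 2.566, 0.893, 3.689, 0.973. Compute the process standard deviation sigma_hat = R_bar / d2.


R_bar = (3.842 + 1.412 + 2.465 + 2.811 + 2.566 + 0.893 + 3.689 + 0.973) / 8
R_bar = 18.651 / 8 = 2.331375
sigma_hat = R_bar / d2 = 2.331375 / 3.078 = 0.7574

0.7574


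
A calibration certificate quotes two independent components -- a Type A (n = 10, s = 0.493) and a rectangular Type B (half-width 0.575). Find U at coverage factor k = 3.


u_A = s / sqrt(n) = 0.493 / sqrt(10) = 0.15590029
u_B = half_width / sqrt(3) = 0.575 / sqrt(3) = 0.3319764
uc = sqrt(u_A^2 + u_B^2) = sqrt(0.15590029^2 + 0.3319764^2) = 0.36676045
U = k * uc = 3 * 0.36676045
U = 1.1003

1.1003


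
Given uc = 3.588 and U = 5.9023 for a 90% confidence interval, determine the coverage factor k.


k = U / uc
k = 5.9023 / 3.588
k = 1.645

1.645


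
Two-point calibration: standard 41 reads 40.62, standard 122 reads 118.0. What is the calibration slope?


slope = (y2 - y1) / (x2 - x1)
= (118.0 - 40.62) / (122 - 41)
= 77.3800 / 81
= 0.9553

0.9553


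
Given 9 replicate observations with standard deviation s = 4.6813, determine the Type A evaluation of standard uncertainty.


u_A = s / sqrt(n)
u_A = 4.6813 / sqrt(9)
u_A = 4.6813 / 3
u_A = 1.5604

1.5604


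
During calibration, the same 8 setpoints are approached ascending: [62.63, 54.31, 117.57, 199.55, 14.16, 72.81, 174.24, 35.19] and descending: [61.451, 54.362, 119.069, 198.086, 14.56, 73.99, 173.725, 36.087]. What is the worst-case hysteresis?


|62.63 - 61.451| = 1.1790
|54.31 - 54.362| = 0.0520
|117.57 - 119.069| = 1.4990
|199.55 - 198.086| = 1.4640
|14.16 - 14.56| = 0.4000
|72.81 - 73.99| = 1.1800
|174.24 - 173.725| = 0.5150
|35.19 - 36.087| = 0.8970
hysteresis = max(diffs) = 1.4990

1.4990


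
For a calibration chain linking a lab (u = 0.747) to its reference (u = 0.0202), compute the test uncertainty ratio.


TUR = u_lab / u_ref
= 0.747 / 0.0202
= 36.9802

36.9802


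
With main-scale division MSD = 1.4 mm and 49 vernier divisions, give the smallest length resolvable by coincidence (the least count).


LC = MSD / n_div
= 1.4 / 49
= 0.0286

0.0286


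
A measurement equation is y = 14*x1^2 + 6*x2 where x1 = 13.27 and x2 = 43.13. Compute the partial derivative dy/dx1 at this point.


y = 14*x1^2 + 6*x2
dy/dx1 = 2*14*x1
Evaluate at x1 = 13.27: c1 = 28 * 13.27
c1 = 371.5600

371.5600
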